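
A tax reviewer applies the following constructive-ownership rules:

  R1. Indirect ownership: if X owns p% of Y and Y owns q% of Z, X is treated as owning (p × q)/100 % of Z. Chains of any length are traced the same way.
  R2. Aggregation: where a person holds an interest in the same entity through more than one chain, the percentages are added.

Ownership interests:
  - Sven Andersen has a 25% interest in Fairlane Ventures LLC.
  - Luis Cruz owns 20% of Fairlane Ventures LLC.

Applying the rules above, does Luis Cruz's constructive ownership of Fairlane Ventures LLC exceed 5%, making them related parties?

Direct interest in Fairlane Ventures LLC: 20%.
20% exceeds the 5% threshold, so Luis is a related party to Fairlane Ventures LLC.

Yes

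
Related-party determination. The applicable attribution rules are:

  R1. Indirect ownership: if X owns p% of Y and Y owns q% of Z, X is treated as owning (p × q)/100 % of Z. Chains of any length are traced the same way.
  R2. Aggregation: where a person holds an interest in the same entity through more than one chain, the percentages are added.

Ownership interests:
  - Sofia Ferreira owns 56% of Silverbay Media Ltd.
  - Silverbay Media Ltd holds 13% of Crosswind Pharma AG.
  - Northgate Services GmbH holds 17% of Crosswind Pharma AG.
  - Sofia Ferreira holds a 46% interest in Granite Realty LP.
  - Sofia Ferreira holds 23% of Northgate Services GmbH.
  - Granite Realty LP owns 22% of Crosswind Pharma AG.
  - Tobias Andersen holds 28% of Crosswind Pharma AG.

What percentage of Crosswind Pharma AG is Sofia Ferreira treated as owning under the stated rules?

Chain via Granite Realty LP (R1): 46% × 22% = 10.12% of Crosswind Pharma AG.
Chain via Silverbay Media Ltd (R1): 56% × 13% = 7.28% of Crosswind Pharma AG.
Chain via Northgate Services GmbH (R1): 23% × 17% = 3.91% of Crosswind Pharma AG.
Aggregating (R2): 10.12% + 7.28% + 3.91% = 21.31%.

21.31%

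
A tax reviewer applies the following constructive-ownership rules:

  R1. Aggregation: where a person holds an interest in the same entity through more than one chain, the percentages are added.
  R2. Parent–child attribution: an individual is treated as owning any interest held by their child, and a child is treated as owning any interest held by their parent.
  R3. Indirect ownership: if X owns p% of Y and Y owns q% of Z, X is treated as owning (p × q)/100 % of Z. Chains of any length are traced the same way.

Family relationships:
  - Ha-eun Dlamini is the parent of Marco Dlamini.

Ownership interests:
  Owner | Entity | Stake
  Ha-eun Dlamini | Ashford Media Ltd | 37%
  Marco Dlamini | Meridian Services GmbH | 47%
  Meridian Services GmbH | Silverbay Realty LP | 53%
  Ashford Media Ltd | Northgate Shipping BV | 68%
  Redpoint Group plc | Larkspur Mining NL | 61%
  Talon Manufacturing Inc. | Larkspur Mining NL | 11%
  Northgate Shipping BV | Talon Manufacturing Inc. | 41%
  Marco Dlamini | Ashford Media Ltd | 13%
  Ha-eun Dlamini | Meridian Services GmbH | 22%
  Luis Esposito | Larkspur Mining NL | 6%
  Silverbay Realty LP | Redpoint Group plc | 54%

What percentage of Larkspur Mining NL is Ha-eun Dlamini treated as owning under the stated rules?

13.579558%

By parent–child attribution (R2), Ha-eun Dlamini is treated as also owning Marco Dlamini's interest in Ashford Media Ltd, giving 37% + 13% = 50%.
By parent–child attribution (R2), Ha-eun Dlamini is treated as also owning Marco Dlamini's interest in Meridian Services GmbH, giving 22% + 47% = 69%.
Chain via Ashford Media Ltd → Northgate Shipping BV → Talon Manufacturing Inc. (R3): 50% × 68% × 41% × 11% = 1.5334% of Larkspur Mining NL.
Chain via Meridian Services GmbH → Silverbay Realty LP → Redpoint Group plc (R3): 69% × 53% × 54% × 61% = 12.046158% of Larkspur Mining NL.
Aggregating (R1): 1.5334% + 12.046158% = 13.579558%.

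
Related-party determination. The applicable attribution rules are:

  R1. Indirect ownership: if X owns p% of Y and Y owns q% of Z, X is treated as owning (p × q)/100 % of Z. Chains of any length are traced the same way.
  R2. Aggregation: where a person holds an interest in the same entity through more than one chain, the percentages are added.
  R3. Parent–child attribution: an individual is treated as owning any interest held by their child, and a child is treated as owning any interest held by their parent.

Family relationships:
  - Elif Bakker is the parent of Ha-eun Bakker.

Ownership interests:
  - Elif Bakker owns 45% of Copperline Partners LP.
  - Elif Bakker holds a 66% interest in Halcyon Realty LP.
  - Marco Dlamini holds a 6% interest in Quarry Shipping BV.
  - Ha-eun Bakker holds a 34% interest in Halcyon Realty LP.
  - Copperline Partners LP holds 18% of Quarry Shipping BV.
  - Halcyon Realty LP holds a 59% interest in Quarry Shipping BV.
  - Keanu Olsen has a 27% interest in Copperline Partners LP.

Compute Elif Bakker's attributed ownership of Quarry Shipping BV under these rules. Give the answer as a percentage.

By parent–child attribution (R3), Elif Bakker is treated as also owning Ha-eun Bakker's interest in Halcyon Realty LP, giving 66% + 34% = 100%.
Chain via Copperline Partners LP (R1): 45% × 18% = 8.1% of Quarry Shipping BV.
Chain via Halcyon Realty LP (R1): 100% × 59% = 59% of Quarry Shipping BV.
Aggregating (R2): 8.1% + 59% = 67.1%.

67.1%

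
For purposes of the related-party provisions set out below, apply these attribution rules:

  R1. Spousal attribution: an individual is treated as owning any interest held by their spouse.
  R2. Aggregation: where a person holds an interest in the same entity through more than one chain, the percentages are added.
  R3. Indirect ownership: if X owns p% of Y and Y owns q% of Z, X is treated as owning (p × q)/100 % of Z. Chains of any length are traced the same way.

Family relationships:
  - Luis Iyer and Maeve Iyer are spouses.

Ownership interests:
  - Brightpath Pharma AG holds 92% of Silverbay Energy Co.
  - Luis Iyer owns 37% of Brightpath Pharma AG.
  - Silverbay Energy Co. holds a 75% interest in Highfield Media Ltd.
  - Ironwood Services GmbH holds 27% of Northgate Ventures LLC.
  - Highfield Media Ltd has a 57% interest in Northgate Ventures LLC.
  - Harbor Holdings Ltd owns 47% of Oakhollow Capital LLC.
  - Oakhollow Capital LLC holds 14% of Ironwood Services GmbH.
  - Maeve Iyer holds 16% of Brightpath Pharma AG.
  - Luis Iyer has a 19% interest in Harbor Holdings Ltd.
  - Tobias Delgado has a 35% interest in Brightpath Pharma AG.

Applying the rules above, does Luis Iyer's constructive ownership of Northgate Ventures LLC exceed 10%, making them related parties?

By spousal attribution (R1), Luis Iyer is treated as also owning Maeve Iyer's interest in Brightpath Pharma AG, giving 37% + 16% = 53%.
Chain via Brightpath Pharma AG → Silverbay Energy Co. → Highfield Media Ltd (R3): 53% × 92% × 75% × 57% = 20.8449% of Northgate Ventures LLC.
Chain via Harbor Holdings Ltd → Oakhollow Capital LLC → Ironwood Services GmbH (R3): 19% × 47% × 14% × 27% = 0.337554% of Northgate Ventures LLC.
Aggregating (R2): 20.8449% + 0.337554% = 21.182454%.
21.182454% exceeds the 10% threshold, so Luis is a related party to Northgate Ventures LLC.

Yes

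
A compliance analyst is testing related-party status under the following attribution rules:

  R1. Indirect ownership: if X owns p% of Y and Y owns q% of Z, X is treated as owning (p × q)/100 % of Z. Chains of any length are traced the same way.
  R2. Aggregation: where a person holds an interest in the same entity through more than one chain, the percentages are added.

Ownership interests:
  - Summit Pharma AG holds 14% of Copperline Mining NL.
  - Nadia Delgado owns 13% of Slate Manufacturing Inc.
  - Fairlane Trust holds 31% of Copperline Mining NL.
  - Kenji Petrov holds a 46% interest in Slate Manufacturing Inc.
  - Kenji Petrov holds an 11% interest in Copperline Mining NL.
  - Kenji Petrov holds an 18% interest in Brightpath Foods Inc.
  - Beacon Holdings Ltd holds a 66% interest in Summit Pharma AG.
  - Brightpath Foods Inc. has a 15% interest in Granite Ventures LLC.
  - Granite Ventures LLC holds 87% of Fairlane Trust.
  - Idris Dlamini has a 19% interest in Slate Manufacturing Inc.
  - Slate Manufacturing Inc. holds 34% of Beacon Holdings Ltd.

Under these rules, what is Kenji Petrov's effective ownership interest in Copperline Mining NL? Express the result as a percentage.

13.173326%

Chain via Brightpath Foods Inc. → Granite Ventures LLC → Fairlane Trust (R1): 18% × 15% × 87% × 31% = 0.72819% of Copperline Mining NL.
Chain via Slate Manufacturing Inc. → Beacon Holdings Ltd → Summit Pharma AG (R1): 46% × 34% × 66% × 14% = 1.445136% of Copperline Mining NL.
Direct interest in Copperline Mining NL: 11%.
Aggregating (R2): 0.72819% + 1.445136% + 11% = 13.173326%.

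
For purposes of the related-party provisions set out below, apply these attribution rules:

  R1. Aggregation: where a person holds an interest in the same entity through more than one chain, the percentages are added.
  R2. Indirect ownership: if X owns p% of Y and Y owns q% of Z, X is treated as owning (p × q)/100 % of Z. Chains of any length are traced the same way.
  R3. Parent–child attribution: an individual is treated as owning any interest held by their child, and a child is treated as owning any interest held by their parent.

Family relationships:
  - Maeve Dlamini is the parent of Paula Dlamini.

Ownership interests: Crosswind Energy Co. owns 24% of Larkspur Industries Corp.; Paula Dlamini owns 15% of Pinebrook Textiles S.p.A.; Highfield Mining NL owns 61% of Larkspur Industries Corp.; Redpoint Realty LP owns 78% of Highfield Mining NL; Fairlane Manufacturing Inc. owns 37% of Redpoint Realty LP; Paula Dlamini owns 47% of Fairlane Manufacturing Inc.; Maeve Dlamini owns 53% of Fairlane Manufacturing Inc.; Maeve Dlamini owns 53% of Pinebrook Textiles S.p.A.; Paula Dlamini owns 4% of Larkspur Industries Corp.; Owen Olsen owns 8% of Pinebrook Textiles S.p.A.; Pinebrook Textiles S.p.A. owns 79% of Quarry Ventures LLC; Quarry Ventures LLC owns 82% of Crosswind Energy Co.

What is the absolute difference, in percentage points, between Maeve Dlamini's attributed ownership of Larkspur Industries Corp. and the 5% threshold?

27.176696

By parent–child attribution (R3), Maeve Dlamini is treated as also owning Paula Dlamini's interest in Pinebrook Textiles S.p.A, giving 53% + 15% = 68%.
By parent–child attribution (R3), Maeve Dlamini is treated as also owning Paula Dlamini's interest in Fairlane Manufacturing Inc, giving 53% + 47% = 100%.
By parent–child attribution (R3), Maeve Dlamini is treated as owning Paula Dlamini's 4% interest in Larkspur Industries Corp.
Chain via Pinebrook Textiles S.p.A. → Quarry Ventures LLC → Crosswind Energy Co. (R2): 68% × 79% × 82% × 24% = 10.572096% of Larkspur Industries Corp.
Chain via Fairlane Manufacturing Inc. → Redpoint Realty LP → Highfield Mining NL (R2): 100% × 37% × 78% × 61% = 17.6046% of Larkspur Industries Corp.
Direct interest in Larkspur Industries Corp: 4%.
Aggregating (R1): 10.572096% + 17.6046% + 4% = 32.176696%.
32.176696% exceeds the 5% threshold by 27.176696 percentage points.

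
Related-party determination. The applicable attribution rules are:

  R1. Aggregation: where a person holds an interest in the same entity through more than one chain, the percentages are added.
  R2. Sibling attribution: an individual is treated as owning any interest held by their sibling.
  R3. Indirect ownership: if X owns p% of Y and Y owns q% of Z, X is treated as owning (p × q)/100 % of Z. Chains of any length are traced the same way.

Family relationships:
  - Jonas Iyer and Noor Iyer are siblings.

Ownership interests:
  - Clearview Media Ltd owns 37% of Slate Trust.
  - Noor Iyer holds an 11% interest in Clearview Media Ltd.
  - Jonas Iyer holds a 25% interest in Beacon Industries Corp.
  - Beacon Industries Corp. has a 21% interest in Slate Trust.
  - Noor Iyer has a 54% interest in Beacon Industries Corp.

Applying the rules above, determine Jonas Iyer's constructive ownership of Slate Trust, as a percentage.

20.66%

By sibling attribution (R2), Jonas Iyer is treated as also owning Noor Iyer's interest in Beacon Industries Corp, giving 25% + 54% = 79%.
By sibling attribution (R2), Jonas Iyer is treated as owning Noor Iyer's 11% interest in Clearview Media Ltd.
Chain via Beacon Industries Corp. (R3): 79% × 21% = 16.59% of Slate Trust.
Chain via Clearview Media Ltd (R3): 11% × 37% = 4.07% of Slate Trust.
Aggregating (R1): 16.59% + 4.07% = 20.66%.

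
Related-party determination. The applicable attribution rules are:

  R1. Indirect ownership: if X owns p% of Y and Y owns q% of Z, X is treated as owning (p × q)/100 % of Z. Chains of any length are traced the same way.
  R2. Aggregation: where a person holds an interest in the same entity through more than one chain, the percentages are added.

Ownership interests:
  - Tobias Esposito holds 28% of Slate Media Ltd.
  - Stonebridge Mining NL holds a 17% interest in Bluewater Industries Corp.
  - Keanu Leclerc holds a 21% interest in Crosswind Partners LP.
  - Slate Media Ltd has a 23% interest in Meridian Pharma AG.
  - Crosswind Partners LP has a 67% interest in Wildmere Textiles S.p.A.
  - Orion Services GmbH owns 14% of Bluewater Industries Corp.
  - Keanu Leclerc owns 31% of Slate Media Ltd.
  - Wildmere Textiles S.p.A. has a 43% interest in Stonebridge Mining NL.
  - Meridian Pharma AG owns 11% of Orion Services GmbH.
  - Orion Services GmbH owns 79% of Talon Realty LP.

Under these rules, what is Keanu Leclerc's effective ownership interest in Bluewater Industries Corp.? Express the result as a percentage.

Chain via Crosswind Partners LP → Wildmere Textiles S.p.A. → Stonebridge Mining NL (R1): 21% × 67% × 43% × 17% = 1.028517% of Bluewater Industries Corp.
Chain via Slate Media Ltd → Meridian Pharma AG → Orion Services GmbH (R1): 31% × 23% × 11% × 14% = 0.109802% of Bluewater Industries Corp.
Aggregating (R2): 1.028517% + 0.109802% = 1.138319%.

1.138319%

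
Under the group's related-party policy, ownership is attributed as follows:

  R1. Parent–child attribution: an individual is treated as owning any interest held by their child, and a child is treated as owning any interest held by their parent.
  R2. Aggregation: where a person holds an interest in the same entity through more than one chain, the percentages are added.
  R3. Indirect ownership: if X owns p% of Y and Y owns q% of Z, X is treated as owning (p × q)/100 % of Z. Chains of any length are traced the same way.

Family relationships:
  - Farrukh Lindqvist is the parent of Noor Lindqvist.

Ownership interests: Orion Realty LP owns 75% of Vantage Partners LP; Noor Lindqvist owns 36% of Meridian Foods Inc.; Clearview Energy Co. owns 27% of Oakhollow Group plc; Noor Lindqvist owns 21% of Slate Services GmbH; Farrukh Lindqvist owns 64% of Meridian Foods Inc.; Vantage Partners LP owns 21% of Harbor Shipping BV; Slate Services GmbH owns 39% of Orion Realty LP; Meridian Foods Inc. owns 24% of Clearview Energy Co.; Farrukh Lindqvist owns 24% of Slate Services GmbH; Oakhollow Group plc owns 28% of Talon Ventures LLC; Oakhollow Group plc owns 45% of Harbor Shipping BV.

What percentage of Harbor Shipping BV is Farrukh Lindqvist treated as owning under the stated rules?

By parent–child attribution (R1), Farrukh Lindqvist is treated as also owning Noor Lindqvist's interest in Meridian Foods Inc, giving 64% + 36% = 100%.
By parent–child attribution (R1), Farrukh Lindqvist is treated as also owning Noor Lindqvist's interest in Slate Services GmbH, giving 24% + 21% = 45%.
Chain via Meridian Foods Inc. → Clearview Energy Co. → Oakhollow Group plc (R3): 100% × 24% × 27% × 45% = 2.916% of Harbor Shipping BV.
Chain via Slate Services GmbH → Orion Realty LP → Vantage Partners LP (R3): 45% × 39% × 75% × 21% = 2.764125% of Harbor Shipping BV.
Aggregating (R2): 2.916% + 2.764125% = 5.680125%.

5.680125%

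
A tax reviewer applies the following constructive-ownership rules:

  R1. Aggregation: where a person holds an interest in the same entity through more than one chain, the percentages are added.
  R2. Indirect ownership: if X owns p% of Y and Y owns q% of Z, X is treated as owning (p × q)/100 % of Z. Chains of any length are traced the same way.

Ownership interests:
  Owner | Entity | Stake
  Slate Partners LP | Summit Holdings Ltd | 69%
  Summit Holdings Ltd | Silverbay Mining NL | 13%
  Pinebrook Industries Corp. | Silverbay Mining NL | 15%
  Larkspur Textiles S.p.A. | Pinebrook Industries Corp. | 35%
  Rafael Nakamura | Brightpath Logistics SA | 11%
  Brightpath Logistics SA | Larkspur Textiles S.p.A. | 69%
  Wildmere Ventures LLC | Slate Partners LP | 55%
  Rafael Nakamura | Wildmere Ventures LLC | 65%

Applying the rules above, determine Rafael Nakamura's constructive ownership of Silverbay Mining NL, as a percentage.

Chain via Wildmere Ventures LLC → Slate Partners LP → Summit Holdings Ltd (R2): 65% × 55% × 69% × 13% = 3.206775% of Silverbay Mining NL.
Chain via Brightpath Logistics SA → Larkspur Textiles S.p.A. → Pinebrook Industries Corp. (R2): 11% × 69% × 35% × 15% = 0.398475% of Silverbay Mining NL.
Aggregating (R1): 3.206775% + 0.398475% = 3.60525%.

3.60525%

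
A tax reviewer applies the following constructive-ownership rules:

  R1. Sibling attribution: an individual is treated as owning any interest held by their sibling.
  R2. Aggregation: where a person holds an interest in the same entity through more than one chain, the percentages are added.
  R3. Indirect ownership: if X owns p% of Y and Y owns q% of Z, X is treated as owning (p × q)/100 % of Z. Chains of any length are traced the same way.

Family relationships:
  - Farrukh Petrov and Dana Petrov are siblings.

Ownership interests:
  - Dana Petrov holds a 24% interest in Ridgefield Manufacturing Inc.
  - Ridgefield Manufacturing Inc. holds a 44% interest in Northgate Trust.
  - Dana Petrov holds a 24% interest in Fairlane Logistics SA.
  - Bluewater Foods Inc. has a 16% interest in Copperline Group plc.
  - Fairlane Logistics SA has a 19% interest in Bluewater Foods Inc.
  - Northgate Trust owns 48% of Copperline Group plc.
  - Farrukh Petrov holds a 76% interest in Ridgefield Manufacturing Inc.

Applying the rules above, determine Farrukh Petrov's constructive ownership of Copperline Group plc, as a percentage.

21.8496%

By sibling attribution (R1), Farrukh Petrov is treated as also owning Dana Petrov's interest in Ridgefield Manufacturing Inc, giving 76% + 24% = 100%.
By sibling attribution (R1), Farrukh Petrov is treated as owning Dana Petrov's 24% interest in Fairlane Logistics SA.
Chain via Ridgefield Manufacturing Inc. → Northgate Trust (R3): 100% × 44% × 48% = 21.12% of Copperline Group plc.
Chain via Fairlane Logistics SA → Bluewater Foods Inc. (R3): 24% × 19% × 16% = 0.7296% of Copperline Group plc.
Aggregating (R2): 21.12% + 0.7296% = 21.8496%.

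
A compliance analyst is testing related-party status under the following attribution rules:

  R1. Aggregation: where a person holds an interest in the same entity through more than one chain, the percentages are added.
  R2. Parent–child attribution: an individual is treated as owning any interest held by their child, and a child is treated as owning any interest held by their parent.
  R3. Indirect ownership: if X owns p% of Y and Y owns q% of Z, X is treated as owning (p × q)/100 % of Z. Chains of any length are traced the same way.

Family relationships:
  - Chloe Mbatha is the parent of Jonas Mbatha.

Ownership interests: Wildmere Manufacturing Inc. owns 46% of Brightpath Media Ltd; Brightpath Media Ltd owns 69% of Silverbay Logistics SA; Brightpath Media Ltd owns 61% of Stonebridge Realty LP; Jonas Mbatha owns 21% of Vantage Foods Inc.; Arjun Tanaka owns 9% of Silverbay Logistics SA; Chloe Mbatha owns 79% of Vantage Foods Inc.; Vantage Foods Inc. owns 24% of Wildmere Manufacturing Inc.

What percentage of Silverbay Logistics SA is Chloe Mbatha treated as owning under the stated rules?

By parent–child attribution (R2), Chloe Mbatha is treated as also owning Jonas Mbatha's interest in Vantage Foods Inc, giving 79% + 21% = 100%.
Chain via Vantage Foods Inc. → Wildmere Manufacturing Inc. → Brightpath Media Ltd (R3): 100% × 24% × 46% × 69% = 7.6176% of Silverbay Logistics SA.

7.6176%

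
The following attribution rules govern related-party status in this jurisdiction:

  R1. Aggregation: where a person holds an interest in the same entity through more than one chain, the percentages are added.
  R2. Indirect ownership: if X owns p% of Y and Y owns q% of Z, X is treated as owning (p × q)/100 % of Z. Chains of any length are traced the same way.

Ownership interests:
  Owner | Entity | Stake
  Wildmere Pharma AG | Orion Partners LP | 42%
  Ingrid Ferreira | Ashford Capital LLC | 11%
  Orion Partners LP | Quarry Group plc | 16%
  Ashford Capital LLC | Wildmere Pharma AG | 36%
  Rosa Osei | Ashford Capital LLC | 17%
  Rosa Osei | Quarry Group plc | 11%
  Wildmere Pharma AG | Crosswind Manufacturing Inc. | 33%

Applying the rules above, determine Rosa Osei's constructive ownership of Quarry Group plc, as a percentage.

11.411264%

Chain via Ashford Capital LLC → Wildmere Pharma AG → Orion Partners LP (R2): 17% × 36% × 42% × 16% = 0.411264% of Quarry Group plc.
Direct interest in Quarry Group plc: 11%.
Aggregating (R1): 0.411264% + 11% = 11.411264%.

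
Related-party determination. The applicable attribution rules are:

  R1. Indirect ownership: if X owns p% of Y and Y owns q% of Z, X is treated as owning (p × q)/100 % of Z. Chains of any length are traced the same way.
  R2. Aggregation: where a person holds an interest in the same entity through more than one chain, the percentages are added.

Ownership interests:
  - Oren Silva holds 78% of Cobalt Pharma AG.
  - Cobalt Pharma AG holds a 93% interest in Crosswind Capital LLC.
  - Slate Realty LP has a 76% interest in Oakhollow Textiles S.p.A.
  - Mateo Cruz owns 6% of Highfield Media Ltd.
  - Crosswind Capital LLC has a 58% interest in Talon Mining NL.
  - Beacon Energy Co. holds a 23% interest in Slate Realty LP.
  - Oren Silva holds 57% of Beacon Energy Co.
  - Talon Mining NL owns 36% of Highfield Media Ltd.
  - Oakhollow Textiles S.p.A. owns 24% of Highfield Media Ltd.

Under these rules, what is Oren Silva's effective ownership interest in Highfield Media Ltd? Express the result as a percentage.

Chain via Beacon Energy Co. → Slate Realty LP → Oakhollow Textiles S.p.A. (R1): 57% × 23% × 76% × 24% = 2.391264% of Highfield Media Ltd.
Chain via Cobalt Pharma AG → Crosswind Capital LLC → Talon Mining NL (R1): 78% × 93% × 58% × 36% = 15.146352% of Highfield Media Ltd.
Aggregating (R2): 2.391264% + 15.146352% = 17.537616%.

17.537616%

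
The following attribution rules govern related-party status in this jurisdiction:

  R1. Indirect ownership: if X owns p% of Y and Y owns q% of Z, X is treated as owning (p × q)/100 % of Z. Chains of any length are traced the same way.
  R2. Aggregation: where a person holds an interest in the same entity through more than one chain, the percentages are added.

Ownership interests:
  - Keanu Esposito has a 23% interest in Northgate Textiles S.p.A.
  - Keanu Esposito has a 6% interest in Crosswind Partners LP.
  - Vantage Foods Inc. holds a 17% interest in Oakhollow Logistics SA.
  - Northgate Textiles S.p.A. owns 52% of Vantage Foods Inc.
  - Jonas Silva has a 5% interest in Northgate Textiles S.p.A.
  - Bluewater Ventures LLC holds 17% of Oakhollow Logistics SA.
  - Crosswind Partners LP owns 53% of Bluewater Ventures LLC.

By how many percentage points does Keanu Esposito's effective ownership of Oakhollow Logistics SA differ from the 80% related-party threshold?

77.4262

Chain via Crosswind Partners LP → Bluewater Ventures LLC (R1): 6% × 53% × 17% = 0.5406% of Oakhollow Logistics SA.
Chain via Northgate Textiles S.p.A. → Vantage Foods Inc. (R1): 23% × 52% × 17% = 2.0332% of Oakhollow Logistics SA.
Aggregating (R2): 0.5406% + 2.0332% = 2.5738%.
2.5738% falls short of the 80% threshold by 77.4262 percentage points.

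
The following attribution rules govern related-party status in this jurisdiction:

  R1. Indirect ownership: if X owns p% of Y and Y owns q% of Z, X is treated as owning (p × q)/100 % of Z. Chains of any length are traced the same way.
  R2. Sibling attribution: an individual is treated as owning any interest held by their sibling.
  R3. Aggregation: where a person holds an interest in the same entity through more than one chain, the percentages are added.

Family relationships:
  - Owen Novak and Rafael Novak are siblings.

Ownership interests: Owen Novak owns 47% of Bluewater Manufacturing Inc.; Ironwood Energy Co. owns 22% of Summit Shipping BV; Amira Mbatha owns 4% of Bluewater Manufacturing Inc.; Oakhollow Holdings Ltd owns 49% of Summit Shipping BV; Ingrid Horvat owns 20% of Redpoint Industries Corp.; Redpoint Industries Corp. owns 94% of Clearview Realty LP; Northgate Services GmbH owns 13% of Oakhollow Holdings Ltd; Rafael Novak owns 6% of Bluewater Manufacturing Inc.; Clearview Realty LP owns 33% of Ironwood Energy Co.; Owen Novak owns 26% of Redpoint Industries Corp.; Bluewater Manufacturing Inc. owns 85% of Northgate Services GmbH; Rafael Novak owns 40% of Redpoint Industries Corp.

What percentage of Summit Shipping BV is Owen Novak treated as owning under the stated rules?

By sibling attribution (R2), Owen Novak is treated as also owning Rafael Novak's interest in Redpoint Industries Corp, giving 26% + 40% = 66%.
By sibling attribution (R2), Owen Novak is treated as also owning Rafael Novak's interest in Bluewater Manufacturing Inc, giving 47% + 6% = 53%.
Chain via Redpoint Industries Corp. → Clearview Realty LP → Ironwood Energy Co. (R1): 66% × 94% × 33% × 22% = 4.504104% of Summit Shipping BV.
Chain via Bluewater Manufacturing Inc. → Northgate Services GmbH → Oakhollow Holdings Ltd (R1): 53% × 85% × 13% × 49% = 2.869685% of Summit Shipping BV.
Aggregating (R3): 4.504104% + 2.869685% = 7.373789%.

7.373789%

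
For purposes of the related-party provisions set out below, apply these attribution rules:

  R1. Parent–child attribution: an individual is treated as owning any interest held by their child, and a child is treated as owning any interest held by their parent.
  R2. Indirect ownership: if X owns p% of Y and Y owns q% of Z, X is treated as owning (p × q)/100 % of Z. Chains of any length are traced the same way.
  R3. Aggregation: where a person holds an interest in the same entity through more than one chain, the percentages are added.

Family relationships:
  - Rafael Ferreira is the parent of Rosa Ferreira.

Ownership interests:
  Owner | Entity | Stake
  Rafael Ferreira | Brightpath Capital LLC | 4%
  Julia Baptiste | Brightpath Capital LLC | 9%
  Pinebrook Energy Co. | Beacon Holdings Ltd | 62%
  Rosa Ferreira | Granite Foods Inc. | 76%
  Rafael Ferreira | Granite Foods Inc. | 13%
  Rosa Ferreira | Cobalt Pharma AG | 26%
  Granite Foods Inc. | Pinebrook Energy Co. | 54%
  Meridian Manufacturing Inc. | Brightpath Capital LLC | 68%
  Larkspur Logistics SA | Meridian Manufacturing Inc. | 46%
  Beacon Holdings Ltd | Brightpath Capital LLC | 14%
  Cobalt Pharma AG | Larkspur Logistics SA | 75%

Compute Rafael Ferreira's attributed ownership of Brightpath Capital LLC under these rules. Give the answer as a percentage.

14.271208%

By parent–child attribution (R1), Rafael Ferreira is treated as also owning Rosa Ferreira's interest in Granite Foods Inc, giving 13% + 76% = 89%.
By parent–child attribution (R1), Rafael Ferreira is treated as owning Rosa Ferreira's 26% interest in Cobalt Pharma AG.
Chain via Granite Foods Inc. → Pinebrook Energy Co. → Beacon Holdings Ltd (R2): 89% × 54% × 62% × 14% = 4.171608% of Brightpath Capital LLC.
Direct interest in Brightpath Capital LLC: 4%.
Chain via Cobalt Pharma AG → Larkspur Logistics SA → Meridian Manufacturing Inc. (R2): 26% × 75% × 46% × 68% = 6.0996% of Brightpath Capital LLC.
Aggregating (R3): 4.171608% + 4% + 6.0996% = 14.271208%.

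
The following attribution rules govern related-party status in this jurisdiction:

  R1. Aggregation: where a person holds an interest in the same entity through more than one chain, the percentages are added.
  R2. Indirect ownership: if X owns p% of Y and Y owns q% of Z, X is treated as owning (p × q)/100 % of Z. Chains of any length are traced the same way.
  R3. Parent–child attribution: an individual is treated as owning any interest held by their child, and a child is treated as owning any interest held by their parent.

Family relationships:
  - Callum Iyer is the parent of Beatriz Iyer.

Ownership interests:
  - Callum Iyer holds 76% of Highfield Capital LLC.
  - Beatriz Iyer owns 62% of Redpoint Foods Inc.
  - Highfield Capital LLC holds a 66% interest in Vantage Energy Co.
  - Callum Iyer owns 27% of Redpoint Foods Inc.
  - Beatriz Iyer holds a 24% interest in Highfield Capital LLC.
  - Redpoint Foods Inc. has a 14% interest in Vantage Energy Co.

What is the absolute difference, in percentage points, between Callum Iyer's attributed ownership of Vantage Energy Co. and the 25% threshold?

53.46

By parent–child attribution (R3), Callum Iyer is treated as also owning Beatriz Iyer's interest in Highfield Capital LLC, giving 76% + 24% = 100%.
By parent–child attribution (R3), Callum Iyer is treated as also owning Beatriz Iyer's interest in Redpoint Foods Inc, giving 27% + 62% = 89%.
Chain via Highfield Capital LLC (R2): 100% × 66% = 66% of Vantage Energy Co.
Chain via Redpoint Foods Inc. (R2): 89% × 14% = 12.46% of Vantage Energy Co.
Aggregating (R1): 66% + 12.46% = 78.46%.
78.46% exceeds the 25% threshold by 53.46 percentage points.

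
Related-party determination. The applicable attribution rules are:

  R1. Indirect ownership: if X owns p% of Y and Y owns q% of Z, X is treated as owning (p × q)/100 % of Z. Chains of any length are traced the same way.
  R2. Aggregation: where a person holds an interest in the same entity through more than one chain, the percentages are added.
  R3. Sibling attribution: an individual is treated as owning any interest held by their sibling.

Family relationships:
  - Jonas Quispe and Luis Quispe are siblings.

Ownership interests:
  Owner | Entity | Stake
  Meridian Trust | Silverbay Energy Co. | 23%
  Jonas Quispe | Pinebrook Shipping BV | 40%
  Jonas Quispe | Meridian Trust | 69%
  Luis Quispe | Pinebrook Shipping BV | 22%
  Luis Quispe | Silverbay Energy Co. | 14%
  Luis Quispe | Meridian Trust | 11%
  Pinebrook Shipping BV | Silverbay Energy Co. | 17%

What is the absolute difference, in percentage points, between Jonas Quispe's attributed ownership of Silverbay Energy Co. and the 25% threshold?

17.94

By sibling attribution (R3), Jonas Quispe is treated as also owning Luis Quispe's interest in Meridian Trust, giving 69% + 11% = 80%.
By sibling attribution (R3), Jonas Quispe is treated as also owning Luis Quispe's interest in Pinebrook Shipping BV, giving 40% + 22% = 62%.
By sibling attribution (R3), Jonas Quispe is treated as owning Luis Quispe's 14% interest in Silverbay Energy Co.
Chain via Meridian Trust (R1): 80% × 23% = 18.4% of Silverbay Energy Co.
Chain via Pinebrook Shipping BV (R1): 62% × 17% = 10.54% of Silverbay Energy Co.
Direct interest in Silverbay Energy Co: 14%.
Aggregating (R2): 18.4% + 10.54% + 14% = 42.94%.
42.94% exceeds the 25% threshold by 17.94 percentage points.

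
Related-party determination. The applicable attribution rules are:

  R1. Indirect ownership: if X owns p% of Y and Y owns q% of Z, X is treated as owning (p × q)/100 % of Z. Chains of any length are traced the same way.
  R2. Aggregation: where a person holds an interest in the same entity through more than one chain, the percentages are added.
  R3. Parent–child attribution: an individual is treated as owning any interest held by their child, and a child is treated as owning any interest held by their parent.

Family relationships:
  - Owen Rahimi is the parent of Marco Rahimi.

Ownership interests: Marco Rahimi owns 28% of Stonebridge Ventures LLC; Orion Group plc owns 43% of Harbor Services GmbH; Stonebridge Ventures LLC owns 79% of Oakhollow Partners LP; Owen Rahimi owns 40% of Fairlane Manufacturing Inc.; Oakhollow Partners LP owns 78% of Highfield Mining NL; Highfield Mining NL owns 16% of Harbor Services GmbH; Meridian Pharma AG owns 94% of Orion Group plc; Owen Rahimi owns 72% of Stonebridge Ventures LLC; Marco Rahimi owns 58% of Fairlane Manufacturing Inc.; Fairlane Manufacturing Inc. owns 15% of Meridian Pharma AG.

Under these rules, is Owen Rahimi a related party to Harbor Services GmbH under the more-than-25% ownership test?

By parent–child attribution (R3), Owen Rahimi is treated as also owning Marco Rahimi's interest in Fairlane Manufacturing Inc, giving 40% + 58% = 98%.
By parent–child attribution (R3), Owen Rahimi is treated as also owning Marco Rahimi's interest in Stonebridge Ventures LLC, giving 72% + 28% = 100%.
Chain via Fairlane Manufacturing Inc. → Meridian Pharma AG → Orion Group plc (R1): 98% × 15% × 94% × 43% = 5.94174% of Harbor Services GmbH.
Chain via Stonebridge Ventures LLC → Oakhollow Partners LP → Highfield Mining NL (R1): 100% × 79% × 78% × 16% = 9.8592% of Harbor Services GmbH.
Aggregating (R2): 5.94174% + 9.8592% = 15.80094%.
15.80094% does not exceed the 25% threshold, so Owen is not a related party to Harbor Services GmbH.

No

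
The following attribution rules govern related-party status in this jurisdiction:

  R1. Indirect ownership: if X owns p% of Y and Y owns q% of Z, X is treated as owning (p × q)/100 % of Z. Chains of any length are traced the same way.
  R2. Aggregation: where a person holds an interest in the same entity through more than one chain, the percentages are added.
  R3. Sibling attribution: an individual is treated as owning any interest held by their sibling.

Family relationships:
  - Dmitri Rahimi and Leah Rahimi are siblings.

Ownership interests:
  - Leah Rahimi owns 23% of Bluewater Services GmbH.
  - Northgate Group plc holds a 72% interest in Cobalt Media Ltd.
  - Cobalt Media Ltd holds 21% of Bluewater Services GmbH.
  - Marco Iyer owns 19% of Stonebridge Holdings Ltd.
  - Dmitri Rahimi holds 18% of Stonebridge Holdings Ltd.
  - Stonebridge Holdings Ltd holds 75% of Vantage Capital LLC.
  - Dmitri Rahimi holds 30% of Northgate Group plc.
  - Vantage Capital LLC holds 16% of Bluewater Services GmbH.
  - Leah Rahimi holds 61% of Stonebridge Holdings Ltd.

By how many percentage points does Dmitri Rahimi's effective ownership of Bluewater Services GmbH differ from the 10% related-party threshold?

27.016

By sibling attribution (R3), Dmitri Rahimi is treated as also owning Leah Rahimi's interest in Stonebridge Holdings Ltd, giving 18% + 61% = 79%.
By sibling attribution (R3), Dmitri Rahimi is treated as owning Leah Rahimi's 23% interest in Bluewater Services GmbH.
Chain via Stonebridge Holdings Ltd → Vantage Capital LLC (R1): 79% × 75% × 16% = 9.48% of Bluewater Services GmbH.
Chain via Northgate Group plc → Cobalt Media Ltd (R1): 30% × 72% × 21% = 4.536% of Bluewater Services GmbH.
Direct interest in Bluewater Services GmbH: 23%.
Aggregating (R2): 9.48% + 4.536% + 23% = 37.016%.
37.016% exceeds the 10% threshold by 27.016 percentage points.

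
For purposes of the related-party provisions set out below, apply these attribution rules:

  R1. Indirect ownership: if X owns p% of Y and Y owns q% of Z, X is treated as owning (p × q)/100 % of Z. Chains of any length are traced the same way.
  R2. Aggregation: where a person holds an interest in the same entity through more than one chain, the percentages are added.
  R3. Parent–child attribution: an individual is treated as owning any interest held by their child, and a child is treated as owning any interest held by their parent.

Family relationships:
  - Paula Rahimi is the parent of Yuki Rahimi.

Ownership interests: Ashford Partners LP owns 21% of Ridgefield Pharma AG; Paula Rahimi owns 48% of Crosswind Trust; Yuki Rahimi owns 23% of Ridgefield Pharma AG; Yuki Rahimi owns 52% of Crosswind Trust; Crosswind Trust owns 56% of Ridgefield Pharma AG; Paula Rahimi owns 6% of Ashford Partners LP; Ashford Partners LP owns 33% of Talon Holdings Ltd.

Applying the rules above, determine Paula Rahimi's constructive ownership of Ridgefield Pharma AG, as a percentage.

By parent–child attribution (R3), Paula Rahimi is treated as also owning Yuki Rahimi's interest in Crosswind Trust, giving 48% + 52% = 100%.
By parent–child attribution (R3), Paula Rahimi is treated as owning Yuki Rahimi's 23% interest in Ridgefield Pharma AG.
Chain via Crosswind Trust (R1): 100% × 56% = 56% of Ridgefield Pharma AG.
Chain via Ashford Partners LP (R1): 6% × 21% = 1.26% of Ridgefield Pharma AG.
Direct interest in Ridgefield Pharma AG: 23%.
Aggregating (R2): 56% + 1.26% + 23% = 80.26%.

80.26%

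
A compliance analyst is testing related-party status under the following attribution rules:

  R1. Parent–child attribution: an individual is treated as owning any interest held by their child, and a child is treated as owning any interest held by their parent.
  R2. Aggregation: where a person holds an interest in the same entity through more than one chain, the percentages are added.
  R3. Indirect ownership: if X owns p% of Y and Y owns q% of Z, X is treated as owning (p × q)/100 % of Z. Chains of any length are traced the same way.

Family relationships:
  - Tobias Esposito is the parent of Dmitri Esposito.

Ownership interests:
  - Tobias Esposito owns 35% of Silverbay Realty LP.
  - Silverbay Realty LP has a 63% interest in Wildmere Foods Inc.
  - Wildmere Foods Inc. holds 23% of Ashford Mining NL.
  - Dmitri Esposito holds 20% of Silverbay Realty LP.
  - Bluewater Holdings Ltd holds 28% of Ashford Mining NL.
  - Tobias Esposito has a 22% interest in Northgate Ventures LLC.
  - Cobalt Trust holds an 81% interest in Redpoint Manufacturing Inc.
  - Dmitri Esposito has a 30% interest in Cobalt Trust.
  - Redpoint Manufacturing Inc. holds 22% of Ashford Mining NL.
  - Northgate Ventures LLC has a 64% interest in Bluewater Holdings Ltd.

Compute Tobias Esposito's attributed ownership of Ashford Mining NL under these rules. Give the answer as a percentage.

17.2579%

By parent–child attribution (R1), Tobias Esposito is treated as also owning Dmitri Esposito's interest in Silverbay Realty LP, giving 35% + 20% = 55%.
By parent–child attribution (R1), Tobias Esposito is treated as owning Dmitri Esposito's 30% interest in Cobalt Trust.
Chain via Silverbay Realty LP → Wildmere Foods Inc. (R3): 55% × 63% × 23% = 7.9695% of Ashford Mining NL.
Chain via Northgate Ventures LLC → Bluewater Holdings Ltd (R3): 22% × 64% × 28% = 3.9424% of Ashford Mining NL.
Chain via Cobalt Trust → Redpoint Manufacturing Inc. (R3): 30% × 81% × 22% = 5.346% of Ashford Mining NL.
Aggregating (R2): 7.9695% + 3.9424% + 5.346% = 17.2579%.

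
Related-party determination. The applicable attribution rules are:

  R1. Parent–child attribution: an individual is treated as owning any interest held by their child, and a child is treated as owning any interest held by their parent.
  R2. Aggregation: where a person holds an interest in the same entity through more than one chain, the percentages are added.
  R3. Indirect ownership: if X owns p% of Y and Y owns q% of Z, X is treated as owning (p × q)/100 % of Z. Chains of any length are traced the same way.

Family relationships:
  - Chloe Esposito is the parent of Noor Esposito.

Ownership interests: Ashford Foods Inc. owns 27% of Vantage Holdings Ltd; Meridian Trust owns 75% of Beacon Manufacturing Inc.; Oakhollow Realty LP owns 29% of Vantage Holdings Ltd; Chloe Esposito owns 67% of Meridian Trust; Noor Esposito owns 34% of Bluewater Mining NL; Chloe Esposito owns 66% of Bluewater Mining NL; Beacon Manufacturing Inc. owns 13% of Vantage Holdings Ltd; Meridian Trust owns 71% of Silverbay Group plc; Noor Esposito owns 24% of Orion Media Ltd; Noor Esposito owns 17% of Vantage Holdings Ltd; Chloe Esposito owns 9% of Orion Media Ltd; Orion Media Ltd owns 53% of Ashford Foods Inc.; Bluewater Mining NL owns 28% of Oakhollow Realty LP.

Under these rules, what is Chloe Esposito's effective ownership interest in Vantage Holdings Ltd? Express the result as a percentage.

36.3748%

By parent–child attribution (R1), Chloe Esposito is treated as also owning Noor Esposito's interest in Bluewater Mining NL, giving 66% + 34% = 100%.
By parent–child attribution (R1), Chloe Esposito is treated as also owning Noor Esposito's interest in Orion Media Ltd, giving 9% + 24% = 33%.
By parent–child attribution (R1), Chloe Esposito is treated as owning Noor Esposito's 17% interest in Vantage Holdings Ltd.
Chain via Bluewater Mining NL → Oakhollow Realty LP (R3): 100% × 28% × 29% = 8.12% of Vantage Holdings Ltd.
Chain via Meridian Trust → Beacon Manufacturing Inc. (R3): 67% × 75% × 13% = 6.5325% of Vantage Holdings Ltd.
Chain via Orion Media Ltd → Ashford Foods Inc. (R3): 33% × 53% × 27% = 4.7223% of Vantage Holdings Ltd.
Direct interest in Vantage Holdings Ltd: 17%.
Aggregating (R2): 8.12% + 6.5325% + 4.7223% + 17% = 36.3748%.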